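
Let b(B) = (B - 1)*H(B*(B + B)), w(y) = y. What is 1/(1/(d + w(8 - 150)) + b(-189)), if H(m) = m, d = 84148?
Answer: -84006/1140295763879 ≈ -7.3670e-8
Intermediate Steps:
b(B) = 2*B²*(-1 + B) (b(B) = (B - 1)*(B*(B + B)) = (-1 + B)*(B*(2*B)) = (-1 + B)*(2*B²) = 2*B²*(-1 + B))
1/(1/(d + w(8 - 150)) + b(-189)) = 1/(1/(84148 + (8 - 150)) + 2*(-189)²*(-1 - 189)) = 1/(1/(84148 - 142) + 2*35721*(-190)) = 1/(1/84006 - 13573980) = 1/(-1140295763879/84006) = -84006/1140295763879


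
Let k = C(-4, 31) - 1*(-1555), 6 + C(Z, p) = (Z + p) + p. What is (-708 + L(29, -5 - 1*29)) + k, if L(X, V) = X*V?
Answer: -87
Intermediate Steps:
L(X, V) = V*X
C(Z, p) = -6 + Z + 2*p (C(Z, p) = -6 + ((Z + p) + p) = -6 + (Z + 2*p) = -6 + Z + 2*p)
k = 1607 (k = (-6 - 4 + 2*31) - 1*(-1555) = (-6 - 4 + 62) + 1555 = 52 + 1555 = 1607)
(-708 + L(29, -5 - 1*29)) + k = (-708 + (-5 - 1*29)*29) + 1607 = (-708 + (-5 - 29)*29) + 1607 = (-708 - 34*29) + 1607 = (-708 - 986) + 1607 = -1694 + 1607 = -87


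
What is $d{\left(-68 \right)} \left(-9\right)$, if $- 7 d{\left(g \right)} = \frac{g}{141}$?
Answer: $- \frac{204}{329} \approx -0.62006$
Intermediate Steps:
$d{\left(g \right)} = - \frac{g}{987}$ ($d{\left(g \right)} = - \frac{g \frac{1}{141}}{7} = - \frac{\frac{1}{141} g}{7} = - \frac{g}{987}$)
$d{\left(-68 \right)} \left(-9\right) = \left(- \frac{1}{987}\right) \left(-68\right) \left(-9\right) = \frac{68}{987} \left(-9\right) = - \frac{204}{329}$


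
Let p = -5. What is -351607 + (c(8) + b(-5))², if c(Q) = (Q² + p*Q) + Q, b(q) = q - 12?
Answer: -351382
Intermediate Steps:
b(q) = -12 + q
c(Q) = Q² - 4*Q (c(Q) = (Q² - 5*Q) + Q = Q² - 4*Q)
-351607 + (c(8) + b(-5))² = -351607 + (8*(-4 + 8) + (-12 - 5))² = -351607 + (8*4 - 17)² = -351607 + (32 - 17)² = -351607 + 15² = -351607 + 225 = -351382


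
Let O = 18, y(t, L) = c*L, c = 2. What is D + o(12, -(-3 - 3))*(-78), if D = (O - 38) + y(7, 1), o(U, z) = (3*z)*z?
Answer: -8442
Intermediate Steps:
y(t, L) = 2*L
o(U, z) = 3*z²
D = -18 (D = (18 - 38) + 2*1 = -20 + 2 = -18)
D + o(12, -(-3 - 3))*(-78) = -18 + (3*(-(-3 - 3))²)*(-78) = -18 + (3*(-1*(-6))²)*(-78) = -18 + (3*6²)*(-78) = -18 + (3*36)*(-78) = -18 + 108*(-78) = -18 - 8424 = -8442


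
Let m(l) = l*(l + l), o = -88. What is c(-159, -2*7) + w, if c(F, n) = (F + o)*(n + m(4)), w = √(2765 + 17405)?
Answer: -4446 + √20170 ≈ -4304.0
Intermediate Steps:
w = √20170 ≈ 142.02
m(l) = 2*l² (m(l) = l*(2*l) = 2*l²)
c(F, n) = (-88 + F)*(32 + n) (c(F, n) = (F - 88)*(n + 2*4²) = (-88 + F)*(n + 2*16) = (-88 + F)*(n + 32) = (-88 + F)*(32 + n))
c(-159, -2*7) + w = (-2816 - (-176)*7 + 32*(-159) - (-318)*7) + √20170 = (-2816 - 88*(-14) - 5088 - 159*(-14)) + √20170 = (-2816 + 1232 - 5088 + 2226) + √20170 = -4446 + √20170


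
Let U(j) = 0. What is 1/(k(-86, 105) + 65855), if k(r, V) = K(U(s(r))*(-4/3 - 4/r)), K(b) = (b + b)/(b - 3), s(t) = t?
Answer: 1/65855 ≈ 1.5185e-5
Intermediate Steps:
K(b) = 2*b/(-3 + b) (K(b) = (2*b)/(-3 + b) = 2*b/(-3 + b))
k(r, V) = 0 (k(r, V) = 2*(0*(-4/3 - 4/r))/(-3 + 0*(-4/3 - 4/r)) = 2*0/(-3 + 0) = 2*0/(-3) = 2*0*(-⅓) = 0)
1/(k(-86, 105) + 65855) = 1/(0 + 65855) = 1/65855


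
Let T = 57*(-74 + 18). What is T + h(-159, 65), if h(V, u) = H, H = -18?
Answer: -3210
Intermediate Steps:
h(V, u) = -18
T = -3192 (T = 57*(-56) = -3192)
T + h(-159, 65) = -3192 - 18 = -3210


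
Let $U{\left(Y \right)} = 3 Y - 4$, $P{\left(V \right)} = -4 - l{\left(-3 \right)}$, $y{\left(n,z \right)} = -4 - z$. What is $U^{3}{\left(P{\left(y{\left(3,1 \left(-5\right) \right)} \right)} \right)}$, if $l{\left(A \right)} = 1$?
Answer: $-6859$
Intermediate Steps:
$P{\left(V \right)} = -5$ ($P{\left(V \right)} = -4 - 1 = -5$)
$U{\left(Y \right)} = -4 + 3 Y$
$U^{3}{\left(P{\left(y{\left(3,1 \left(-5\right) \right)} \right)} \right)} = \left(-4 + 3 \left(-5\right)\right)^{3} = \left(-4 - 15\right)^{3} = \left(-19\right)^{3} = -6859$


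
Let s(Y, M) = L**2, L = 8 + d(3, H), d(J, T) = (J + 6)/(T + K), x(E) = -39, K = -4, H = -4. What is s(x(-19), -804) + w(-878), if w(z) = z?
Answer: -53167/64 ≈ -830.73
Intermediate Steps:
d(J, T) = (6 + J)/(-4 + T) (d(J, T) = (J + 6)/(T - 4) = (6 + J)/(-4 + T))
L = 55/8 (L = 8 + (6 + 3)/(-4 - 4) = 8 + 9/(-8) = 8 - 1/8*9 = 8 - 9/8 = 55/8 ≈ 6.8750)
s(Y, M) = 3025/64 (s(Y, M) = (55/8)**2 = 3025/64)
s(x(-19), -804) + w(-878) = 3025/64 - 878 = -53167/64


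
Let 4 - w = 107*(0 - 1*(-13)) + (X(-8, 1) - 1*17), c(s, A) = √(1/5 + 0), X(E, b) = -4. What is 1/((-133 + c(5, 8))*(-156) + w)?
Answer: 48455/939142642 + 39*√5/469571321 ≈ 5.1781e-5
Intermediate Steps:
c(s, A) = √5/5 (c(s, A) = √(⅕ + 0) = √(⅕) = √5/5)
w = -1366 (w = 4 - (107*(0 - 1*(-13)) + (-4 - 1*17)) = 4 - (107*(0 + 13) + (-4 - 17)) = 4 - (107*13 - 21) = 4 - (1391 - 21) = 4 - 1*1370 = 4 - 1370 = -1366)
1/((-133 + c(5, 8))*(-156) + w) = 1/((-133 + √5/5)*(-156) - 1366) = 1/((20748 - 156*√5/5) - 1366) = 1/(19382 - 156*√5/5)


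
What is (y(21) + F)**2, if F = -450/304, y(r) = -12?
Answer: 4198401/23104 ≈ 181.72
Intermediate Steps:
F = -225/152 (F = -450*1/304 = -225/152 ≈ -1.4803)
(y(21) + F)**2 = (-12 - 225/152)**2 = (-2049/152)**2 = 4198401/23104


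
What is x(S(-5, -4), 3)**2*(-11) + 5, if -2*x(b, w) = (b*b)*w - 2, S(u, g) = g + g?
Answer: -99270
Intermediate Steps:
S(u, g) = 2*g
x(b, w) = 1 - w*b**2/2 (x(b, w) = -((b*b)*w - 2)/2 = -(b**2*w - 2)/2 = -(w*b**2 - 2)/2 = -(-2 + w*b**2)/2 = 1 - w*b**2/2)
x(S(-5, -4), 3)**2*(-11) + 5 = (1 - 1/2*3*(2*(-4))**2)**2*(-11) + 5 = (1 - 1/2*3*(-8)**2)**2*(-11) + 5 = (1 - 1/2*3*64)**2*(-11) + 5 = (1 - 96)**2*(-11) + 5 = (-95)**2*(-11) + 5 = 9025*(-11) + 5 = -99275 + 5 = -99270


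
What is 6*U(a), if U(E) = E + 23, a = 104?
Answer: 762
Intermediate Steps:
U(E) = 23 + E
6*U(a) = 6*(23 + 104) = 6*127 = 762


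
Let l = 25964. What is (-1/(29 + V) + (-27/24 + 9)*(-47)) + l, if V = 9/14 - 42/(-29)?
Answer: 2584568625/100984 ≈ 25594.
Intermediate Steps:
V = 849/406 (V = 9*(1/14) - 42*(-1/29) = 9/14 + 42/29 = 849/406 ≈ 2.0911)
(-1/(29 + V) + (-27/24 + 9)*(-47)) + l = (-1/(29 + 849/406) + (-27/24 + 9)*(-47)) + 25964 = (-1/12623/406 + (-27*1/24 + 9)*(-47)) + 25964 = (-1*406/12623 + (-9/8 + 9)*(-47)) + 25964 = (-406/12623 + (63/8)*(-47)) + 25964 = (-406/12623 - 2961/8) + 25964 = -37379951/100984 + 25964 = 2584568625/100984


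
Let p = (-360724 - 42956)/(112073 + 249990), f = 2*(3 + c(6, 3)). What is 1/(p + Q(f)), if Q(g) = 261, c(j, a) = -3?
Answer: 362063/94094763 ≈ 0.0038479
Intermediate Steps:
f = 0 (f = 2*(3 - 3) = 2*0 = 0)
p = -403680/362063 ≈ -1.1149
1/(p + Q(f)) = 1/(-403680/362063 + 261) = 1/(94094763/362063) = 362063/94094763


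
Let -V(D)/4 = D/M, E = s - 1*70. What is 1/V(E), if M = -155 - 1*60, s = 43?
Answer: -215/108 ≈ -1.9907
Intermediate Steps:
E = -27 (E = 43 - 1*70 = 43 - 70 = -27)
M = -215 (M = -155 - 60 = -215)
V(D) = 4*D/215 (V(D) = -4*D/(-215) = -4*D*(-1)/215 = -(-4)*D/215 = 4*D/215)
1/V(E) = 1/((4/215)*(-27)) = 1/(-108/215) = -215/108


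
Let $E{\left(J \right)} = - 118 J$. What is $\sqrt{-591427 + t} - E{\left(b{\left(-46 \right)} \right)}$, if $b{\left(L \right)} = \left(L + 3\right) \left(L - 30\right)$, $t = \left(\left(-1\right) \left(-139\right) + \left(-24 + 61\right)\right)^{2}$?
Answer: $385624 + i \sqrt{560451} \approx 3.8562 \cdot 10^{5} + 748.63 i$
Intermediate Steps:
$t = 30976$ ($t = \left(139 + 37\right)^{2} = 176^{2} = 30976$)
$b{\left(L \right)} = \left(-30 + L\right) \left(3 + L\right)$ ($b{\left(L \right)} = \left(3 + L\right) \left(-30 + L\right) = \left(-30 + L\right) \left(3 + L\right)$)
$\sqrt{-591427 + t} - E{\left(b{\left(-46 \right)} \right)} = \sqrt{-591427 + 30976} - - 118 \left(-90 + \left(-46\right)^{2} - -1242\right) = \sqrt{-560451} - - 118 \left(-90 + 2116 + 1242\right) = i \sqrt{560451} - \left(-118\right) 3268 = i \sqrt{560451} - -385624 = i \sqrt{560451} + 385624 = 385624 + i \sqrt{560451}$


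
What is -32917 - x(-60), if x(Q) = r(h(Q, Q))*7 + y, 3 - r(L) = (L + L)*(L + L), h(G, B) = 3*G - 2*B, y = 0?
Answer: 67862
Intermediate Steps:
h(G, B) = -2*B + 3*G
r(L) = 3 - 4*L² (r(L) = 3 - (L + L)*(L + L) = 3 - 2*L*2*L = 3 - 4*L²)
x(Q) = 21 - 28*Q² (x(Q) = (3 - 4*(-2*Q + 3*Q)²)*7 + 0 = (3 - 4*Q²)*7 + 0 = (21 - 28*Q²) + 0 = 21 - 28*Q²)
-32917 - x(-60) = -32917 - (21 - 28*(-60)²) = -32917 - (21 - 28*3600) = -32917 - (21 - 100800) = -32917 - 1*(-100779) = -32917 + 100779 = 67862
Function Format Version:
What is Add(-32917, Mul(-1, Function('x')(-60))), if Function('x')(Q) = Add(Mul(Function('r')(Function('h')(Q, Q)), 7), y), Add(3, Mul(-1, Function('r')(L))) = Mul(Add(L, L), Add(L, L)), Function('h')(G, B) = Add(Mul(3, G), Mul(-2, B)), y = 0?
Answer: 67862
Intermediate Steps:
Function('h')(G, B) = Add(Mul(-2, B), Mul(3, G))
Function('r')(L) = Add(3, Mul(-4, Pow(L, 2))) (Function('r')(L) = Add(3, Mul(-1, Mul(Add(L, L), Add(L, L)))) = Add(3, Mul(-1, Mul(Mul(2, L), Mul(2, L)))) = Add(3, Mul(-1, Mul(4, Pow(L, 2)))) = Add(3, Mul(-4, Pow(L, 2))))
Function('x')(Q) = Add(21, Mul(-28, Pow(Q, 2))) (Function('x')(Q) = Add(Mul(Add(3, Mul(-4, Pow(Add(Mul(-2, Q), Mul(3, Q)), 2))), 7), 0) = Add(Mul(Add(3, Mul(-4, Pow(Q, 2))), 7), 0) = Add(Add(21, Mul(-28, Pow(Q, 2))), 0) = Add(21, Mul(-28, Pow(Q, 2))))
Add(-32917, Mul(-1, Function('x')(-60))) = Add(-32917, Mul(-1, Add(21, Mul(-28, Pow(-60, 2))))) = Add(-32917, Mul(-1, Add(21, Mul(-28, 3600)))) = Add(-32917, Mul(-1, Add(21, -100800))) = Add(-32917, Mul(-1, -100779)) = Add(-32917, 100779) = 67862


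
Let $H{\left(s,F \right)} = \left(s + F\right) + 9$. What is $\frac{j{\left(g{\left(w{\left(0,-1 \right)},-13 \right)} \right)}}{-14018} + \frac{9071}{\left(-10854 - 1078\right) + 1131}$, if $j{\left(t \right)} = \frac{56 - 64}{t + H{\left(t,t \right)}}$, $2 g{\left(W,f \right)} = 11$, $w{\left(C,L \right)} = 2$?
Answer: $- \frac{3242424181}{3860914659} \approx -0.83981$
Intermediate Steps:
$g{\left(W,f \right)} = \frac{11}{2}$ ($g{\left(W,f \right)} = \frac{1}{2} \cdot 11 = \frac{11}{2}$)
$H{\left(s,F \right)} = 9 + F + s$ ($H{\left(s,F \right)} = \left(F + s\right) + 9 = 9 + F + s$)
$j{\left(t \right)} = - \frac{8}{9 + 3 t}$ ($j{\left(t \right)} = \frac{56 - 64}{t + \left(9 + t + t\right)} = - \frac{8}{t + \left(9 + 2 t\right)} = - \frac{8}{9 + 3 t}$)
$\frac{j{\left(g{\left(w{\left(0,-1 \right)},-13 \right)} \right)}}{-14018} + \frac{9071}{\left(-10854 - 1078\right) + 1131} = \frac{\left(-8\right) \frac{1}{9 + 3 \cdot \frac{11}{2}}}{-14018} + \frac{9071}{\left(-10854 - 1078\right) + 1131} = - \frac{8}{9 + \frac{33}{2}} \left(- \frac{1}{14018}\right) + \frac{9071}{-11932 + 1131} = - \frac{8}{\frac{51}{2}} \left(- \frac{1}{14018}\right) + \frac{9071}{-10801} = \left(-8\right) \frac{2}{51} \left(- \frac{1}{14018}\right) + 9071 \left(- \frac{1}{10801}\right) = \left(- \frac{16}{51}\right) \left(- \frac{1}{14018}\right) - \frac{9071}{10801} = \frac{8}{357459} - \frac{9071}{10801} = - \frac{3242424181}{3860914659}$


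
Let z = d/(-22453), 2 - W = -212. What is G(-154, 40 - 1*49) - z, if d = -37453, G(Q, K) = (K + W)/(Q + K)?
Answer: -10707704/3659839 ≈ -2.9257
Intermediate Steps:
W = 214 (W = 2 - 1*(-212) = 2 + 212 = 214)
G(Q, K) = (214 + K)/(K + Q) (G(Q, K) = (K + 214)/(Q + K) = (214 + K)/(K + Q))
z = 37453/22453 (z = -37453/(-22453) = -37453*(-1/22453) = 37453/22453 ≈ 1.6681)
G(-154, 40 - 1*49) - z = (214 + (40 - 1*49))/((40 - 1*49) - 154) - 1*37453/22453 = (214 + (40 - 49))/((40 - 49) - 154) - 37453/22453 = (214 - 9)/(-9 - 154) - 37453/22453 = 205/(-163) - 37453/22453 = -1/163*205 - 37453/22453 = -205/163 - 37453/22453 = -10707704/3659839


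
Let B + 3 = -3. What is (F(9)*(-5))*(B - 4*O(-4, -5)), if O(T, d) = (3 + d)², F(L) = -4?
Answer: -440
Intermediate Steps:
B = -6 (B = -3 - 3 = -6)
(F(9)*(-5))*(B - 4*O(-4, -5)) = (-4*(-5))*(-6 - 4*(3 - 5)²) = 20*(-6 - 4*(-2)²) = 20*(-6 - 4*4) = 20*(-6 - 16) = 20*(-22) = -440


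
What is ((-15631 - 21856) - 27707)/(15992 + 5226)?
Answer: -32597/10609 ≈ -3.0726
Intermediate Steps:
((-15631 - 21856) - 27707)/(15992 + 5226) = (-37487 - 27707)/21218 = -65194*1/21218 = -32597/10609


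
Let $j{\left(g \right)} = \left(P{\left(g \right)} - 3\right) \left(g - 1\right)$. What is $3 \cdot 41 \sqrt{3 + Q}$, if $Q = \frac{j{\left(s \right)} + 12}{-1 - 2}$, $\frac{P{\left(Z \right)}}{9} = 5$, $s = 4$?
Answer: $123 i \sqrt{43} \approx 806.56 i$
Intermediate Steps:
$P{\left(Z \right)} = 45$ ($P{\left(Z \right)} = 9 \cdot 5 = 45$)
$j{\left(g \right)} = -42 + 42 g$ ($j{\left(g \right)} = \left(45 - 3\right) \left(g - 1\right) = 42 \left(-1 + g\right) = -42 + 42 g$)
$Q = -46$ ($Q = \frac{\left(-42 + 42 \cdot 4\right) + 12}{-1 - 2} = \frac{\left(-42 + 168\right) + 12}{-3} = \left(126 + 12\right) \left(- \frac{1}{3}\right) = 138 \left(- \frac{1}{3}\right) = -46$)
$3 \cdot 41 \sqrt{3 + Q} = 3 \cdot 41 \sqrt{3 - 46} = 123 \sqrt{-43} = 123 i \sqrt{43}$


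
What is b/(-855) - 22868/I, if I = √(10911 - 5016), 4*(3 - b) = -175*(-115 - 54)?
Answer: 29563/3420 - 22868*√655/1965 ≈ -289.20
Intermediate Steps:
b = -29563/4 (b = 3 - (-175)*(-115 - 54)/4 = 3 - (-175)*(-169)/4 = 3 - ¼*29575 = 3 - 29575/4 = -29563/4 ≈ -7390.8)
I = 3*√655 (I = √5895 = 3*√655 ≈ 76.779)
b/(-855) - 22868/I = -29563/4/(-855) - 22868*√655/1965 = -29563/4*(-1/855) - 22868*√655/1965 = 29563/3420 - 22868*√655/1965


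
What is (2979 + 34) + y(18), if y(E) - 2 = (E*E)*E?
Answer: 8847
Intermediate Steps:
y(E) = 2 + E**3 (y(E) = 2 + (E*E)*E = 2 + E**2*E = 2 + E**3)
(2979 + 34) + y(18) = (2979 + 34) + (2 + 18**3) = 3013 + (2 + 5832) = 3013 + 5834 = 8847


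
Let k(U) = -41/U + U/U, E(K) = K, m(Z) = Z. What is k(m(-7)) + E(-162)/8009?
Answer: 383298/56063 ≈ 6.8369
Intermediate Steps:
k(U) = 1 - 41/U (k(U) = -41/U + 1 = 1 - 41/U)
k(m(-7)) + E(-162)/8009 = (-41 - 7)/(-7) - 162/8009 = -⅐*(-48) - 162*1/8009 = 48/7 - 162/8009 = 383298/56063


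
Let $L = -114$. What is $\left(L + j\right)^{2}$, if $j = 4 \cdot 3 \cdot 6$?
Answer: $1764$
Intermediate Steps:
$j = 72$ ($j = 12 \cdot 6 = 72$)
$\left(L + j\right)^{2} = \left(-114 + 72\right)^{2} = \left(-42\right)^{2} = 1764$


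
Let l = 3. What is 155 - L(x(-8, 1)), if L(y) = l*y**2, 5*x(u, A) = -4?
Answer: 3827/25 ≈ 153.08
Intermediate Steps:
x(u, A) = -4/5 (x(u, A) = (1/5)*(-4) = -4/5)
L(y) = 3*y**2
155 - L(x(-8, 1)) = 155 - 3*(-4/5)**2 = 155 - 3*16/25 = 155 - 1*48/25 = 155 - 48/25 = 3827/25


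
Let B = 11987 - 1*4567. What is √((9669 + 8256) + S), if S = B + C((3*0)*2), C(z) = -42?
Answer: √25303 ≈ 159.07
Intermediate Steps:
B = 7420 (B = 11987 - 4567 = 7420)
S = 7378 (S = 7420 - 42 = 7378)
√((9669 + 8256) + S) = √((9669 + 8256) + 7378) = √(17925 + 7378) = √25303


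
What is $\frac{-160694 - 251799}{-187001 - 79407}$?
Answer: $\frac{412493}{266408} \approx 1.5484$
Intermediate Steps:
$\frac{-160694 - 251799}{-187001 - 79407} = - \frac{412493}{-266408} = \left(-412493\right) \left(- \frac{1}{266408}\right) = \frac{412493}{266408}$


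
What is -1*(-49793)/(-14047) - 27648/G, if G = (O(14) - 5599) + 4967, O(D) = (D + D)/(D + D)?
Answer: 356952073/8863657 ≈ 40.271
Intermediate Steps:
O(D) = 1 (O(D) = (2*D)/((2*D)) = (2*D)*(1/(2*D)) = 1)
G = -631 (G = (1 - 5599) + 4967 = -5598 + 4967 = -631)
-1*(-49793)/(-14047) - 27648/G = -1*(-49793)/(-14047) - 27648/(-631) = 49793*(-1/14047) - 27648*(-1/631) = -49793/14047 + 27648/631 = 356952073/8863657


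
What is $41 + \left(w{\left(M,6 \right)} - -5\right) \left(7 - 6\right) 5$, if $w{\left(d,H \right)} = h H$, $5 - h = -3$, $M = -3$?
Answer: $306$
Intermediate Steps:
$h = 8$ ($h = 5 - -3 = 5 + 3 = 8$)
$w{\left(d,H \right)} = 8 H$
$41 + \left(w{\left(M,6 \right)} - -5\right) \left(7 - 6\right) 5 = 41 + \left(8 \cdot 6 - -5\right) \left(7 - 6\right) 5 = 41 + \left(48 + 5\right) 1 \cdot 5 = 41 + 53 \cdot 5 = 41 + 265 = 306$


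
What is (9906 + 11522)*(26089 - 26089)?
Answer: 0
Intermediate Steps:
(9906 + 11522)*(26089 - 26089) = 21428*0 = 0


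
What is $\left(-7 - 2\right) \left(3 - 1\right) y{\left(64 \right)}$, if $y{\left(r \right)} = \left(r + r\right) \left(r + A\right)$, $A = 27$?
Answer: $-209664$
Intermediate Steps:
$y{\left(r \right)} = 2 r \left(27 + r\right)$ ($y{\left(r \right)} = \left(r + r\right) \left(r + 27\right) = 2 r \left(27 + r\right)$)
$\left(-7 - 2\right) \left(3 - 1\right) y{\left(64 \right)} = \left(-7 - 2\right) \left(3 - 1\right) 2 \cdot 64 \left(27 + 64\right) = \left(-9\right) 2 \cdot 2 \cdot 64 \cdot 91 = \left(-18\right) 11648 = -209664$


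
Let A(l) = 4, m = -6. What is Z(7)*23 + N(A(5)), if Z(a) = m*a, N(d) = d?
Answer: -962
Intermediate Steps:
Z(a) = -6*a
Z(7)*23 + N(A(5)) = -6*7*23 + 4 = -42*23 + 4 = -966 + 4 = -962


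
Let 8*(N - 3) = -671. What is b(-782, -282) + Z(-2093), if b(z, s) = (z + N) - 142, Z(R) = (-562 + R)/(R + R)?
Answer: -16815007/16744 ≈ -1004.2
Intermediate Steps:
N = -647/8 (N = 3 + (⅛)*(-671) = 3 - 671/8 = -647/8 ≈ -80.875)
Z(R) = (-562 + R)/(2*R) (Z(R) = (-562 + R)/((2*R)) = (-562 + R)*(1/(2*R)) = (-562 + R)/(2*R))
b(z, s) = -1783/8 + z (b(z, s) = (z - 647/8) - 142 = (-647/8 + z) - 142 = -1783/8 + z)
b(-782, -282) + Z(-2093) = (-1783/8 - 782) + (½)*(-562 - 2093)/(-2093) = -8039/8 + (½)*(-1/2093)*(-2655) = -8039/8 + 2655/4186 = -16815007/16744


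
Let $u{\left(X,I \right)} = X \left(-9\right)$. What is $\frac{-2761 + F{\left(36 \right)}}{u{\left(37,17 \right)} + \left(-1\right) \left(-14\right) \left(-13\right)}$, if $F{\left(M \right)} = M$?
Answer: $\frac{545}{103} \approx 5.2913$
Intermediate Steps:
$u{\left(X,I \right)} = - 9 X$
$\frac{-2761 + F{\left(36 \right)}}{u{\left(37,17 \right)} + \left(-1\right) \left(-14\right) \left(-13\right)} = \frac{-2761 + 36}{\left(-9\right) 37 + \left(-1\right) \left(-14\right) \left(-13\right)} = - \frac{2725}{-333 + 14 \left(-13\right)} = - \frac{2725}{-333 - 182} = - \frac{2725}{-515} = \left(-2725\right) \left(- \frac{1}{515}\right) = \frac{545}{103}$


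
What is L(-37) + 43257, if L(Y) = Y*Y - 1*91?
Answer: 44535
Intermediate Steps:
L(Y) = -91 + Y² (L(Y) = Y² - 91 = -91 + Y²)
L(-37) + 43257 = (-91 + (-37)²) + 43257 = (-91 + 1369) + 43257 = 1278 + 43257 = 44535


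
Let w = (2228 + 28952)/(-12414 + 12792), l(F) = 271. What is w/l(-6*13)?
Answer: 15590/51219 ≈ 0.30438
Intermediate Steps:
w = 15590/189 (w = 31180/378 = 31180*(1/378) = 15590/189 ≈ 82.487)
w/l(-6*13) = (15590/189)/271 = (15590/189)*(1/271) = 15590/51219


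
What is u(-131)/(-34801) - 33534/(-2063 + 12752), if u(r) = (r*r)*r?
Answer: 7620942655/123995963 ≈ 61.461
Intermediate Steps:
u(r) = r³ (u(r) = r²*r = r³)
u(-131)/(-34801) - 33534/(-2063 + 12752) = (-131)³/(-34801) - 33534/(-2063 + 12752) = -2248091*(-1/34801) - 33534/10689 = 2248091/34801 - 33534*1/10689 = 2248091/34801 - 11178/3563 = 7620942655/123995963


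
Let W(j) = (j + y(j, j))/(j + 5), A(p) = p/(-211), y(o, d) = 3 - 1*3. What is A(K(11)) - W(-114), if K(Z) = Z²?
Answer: -37243/22999 ≈ -1.6193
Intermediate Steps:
y(o, d) = 0 (y(o, d) = 3 - 3 = 0)
A(p) = -p/211 (A(p) = p*(-1/211) = -p/211)
W(j) = j/(5 + j) (W(j) = (j + 0)/(j + 5) = j/(5 + j))
A(K(11)) - W(-114) = -1/211*11² - (-114)/(5 - 114) = -1/211*121 - (-114)/(-109) = -121/211 - (-114)*(-1)/109 = -121/211 - 1*114/109 = -121/211 - 114/109 = -37243/22999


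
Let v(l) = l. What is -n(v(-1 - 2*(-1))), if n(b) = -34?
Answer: 34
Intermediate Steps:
-n(v(-1 - 2*(-1))) = -1*(-34) = 34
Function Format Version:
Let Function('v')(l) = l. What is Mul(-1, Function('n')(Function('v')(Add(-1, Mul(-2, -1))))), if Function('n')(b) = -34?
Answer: 34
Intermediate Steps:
Mul(-1, Function('n')(Function('v')(Add(-1, Mul(-2, -1))))) = Mul(-1, -34) = 34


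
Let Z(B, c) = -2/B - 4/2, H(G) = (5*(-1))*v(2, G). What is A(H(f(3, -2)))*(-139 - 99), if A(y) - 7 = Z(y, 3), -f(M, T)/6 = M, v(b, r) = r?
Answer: -53312/45 ≈ -1184.7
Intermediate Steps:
f(M, T) = -6*M
H(G) = -5*G (H(G) = (5*(-1))*G = -5*G)
Z(B, c) = -2 - 2/B (Z(B, c) = -2/B - 4*½ = -2/B - 2 = -2 - 2/B)
A(y) = 5 - 2/y (A(y) = 7 + (-2 - 2/y) = 5 - 2/y)
A(H(f(3, -2)))*(-139 - 99) = (5 - 2/((-(-30)*3)))*(-139 - 99) = (5 - 2/((-5*(-18))))*(-238) = (5 - 2/90)*(-238) = (5 - 2*1/90)*(-238) = (5 - 1/45)*(-238) = (224/45)*(-238) = -53312/45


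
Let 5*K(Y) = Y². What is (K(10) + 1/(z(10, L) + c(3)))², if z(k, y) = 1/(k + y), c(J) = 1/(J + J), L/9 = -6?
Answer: 262144/361 ≈ 726.16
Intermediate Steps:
L = -54 (L = 9*(-6) = -54)
c(J) = 1/(2*J)
K(Y) = Y²/5
(K(10) + 1/(z(10, L) + c(3)))² = ((⅕)*10² + 1/(1/(10 - 54) + (½)/3))² = ((⅕)*100 + 1/(1/(-44) + (½)*(⅓)))² = (20 + 1/(-1/44 + ⅙))² = (20 + 1/(19/132))² = (20 + 132/19)² = (512/19)² = 262144/361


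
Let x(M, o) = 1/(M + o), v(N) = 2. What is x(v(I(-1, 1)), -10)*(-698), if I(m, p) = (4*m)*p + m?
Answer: 349/4 ≈ 87.250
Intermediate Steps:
I(m, p) = m + 4*m*p (I(m, p) = 4*m*p + m = m + 4*m*p)
x(v(I(-1, 1)), -10)*(-698) = -698/(2 - 10) = -698/(-8) = -⅛*(-698) = 349/4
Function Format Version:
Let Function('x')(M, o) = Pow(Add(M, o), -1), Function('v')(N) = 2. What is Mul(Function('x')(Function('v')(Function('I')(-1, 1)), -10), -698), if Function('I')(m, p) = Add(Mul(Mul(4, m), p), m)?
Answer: Rational(349, 4) ≈ 87.250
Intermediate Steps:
Function('I')(m, p) = Add(m, Mul(4, m, p)) (Function('I')(m, p) = Add(Mul(4, m, p), m) = Add(m, Mul(4, m, p)))
Mul(Function('x')(Function('v')(Function('I')(-1, 1)), -10), -698) = Mul(Pow(Add(2, -10), -1), -698) = Mul(Pow(-8, -1), -698) = Mul(Rational(-1, 8), -698) = Rational(349, 4)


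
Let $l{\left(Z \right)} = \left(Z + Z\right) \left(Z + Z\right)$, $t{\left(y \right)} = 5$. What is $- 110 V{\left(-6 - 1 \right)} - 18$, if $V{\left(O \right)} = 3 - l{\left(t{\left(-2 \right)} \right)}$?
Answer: $10652$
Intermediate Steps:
$l{\left(Z \right)} = 4 Z^{2}$ ($l{\left(Z \right)} = 2 Z 2 Z = 4 Z^{2}$)
$V{\left(O \right)} = -97$ ($V{\left(O \right)} = 3 - 4 \cdot 5^{2} = 3 - 4 \cdot 25 = 3 - 100 = -97$)
$- 110 V{\left(-6 - 1 \right)} - 18 = \left(-110\right) \left(-97\right) - 18 = 10670 + \left(-41 + 23\right) = 10670 - 18 = 10652$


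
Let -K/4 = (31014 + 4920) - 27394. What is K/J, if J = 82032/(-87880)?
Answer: 187623800/5127 ≈ 36595.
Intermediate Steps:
K = -34160 (K = -4*((31014 + 4920) - 27394) = -4*(35934 - 27394) = -4*8540 = -34160)
J = -10254/10985 (J = 82032*(-1/87880) = -10254/10985 ≈ -0.93345)
K/J = -34160/(-10254/10985) = -34160*(-10985/10254) = 187623800/5127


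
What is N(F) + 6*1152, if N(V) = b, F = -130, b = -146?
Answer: 6766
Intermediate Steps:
N(V) = -146
N(F) + 6*1152 = -146 + 6*1152 = -146 + 6912 = 6766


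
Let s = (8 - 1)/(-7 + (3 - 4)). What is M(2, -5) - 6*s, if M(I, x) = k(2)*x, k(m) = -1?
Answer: 41/4 ≈ 10.250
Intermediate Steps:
M(I, x) = -x
s = -7/8 (s = 7/(-7 - 1) = 7/(-8) = 7*(-⅛) = -7/8 ≈ -0.87500)
M(2, -5) - 6*s = -1*(-5) - 6*(-7/8) = 5 + 21/4 = 41/4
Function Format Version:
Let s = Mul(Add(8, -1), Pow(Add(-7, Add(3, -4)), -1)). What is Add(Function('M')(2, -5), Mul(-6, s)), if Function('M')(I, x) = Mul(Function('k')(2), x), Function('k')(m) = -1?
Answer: Rational(41, 4) ≈ 10.250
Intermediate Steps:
Function('M')(I, x) = Mul(-1, x)
s = Rational(-7, 8) (s = Mul(7, Pow(Add(-7, -1), -1)) = Mul(7, Pow(-8, -1)) = Mul(7, Rational(-1, 8)) = Rational(-7, 8) ≈ -0.87500)
Add(Function('M')(2, -5), Mul(-6, s)) = Add(Mul(-1, -5), Mul(-6, Rational(-7, 8))) = Add(5, Rational(21, 4)) = Rational(41, 4)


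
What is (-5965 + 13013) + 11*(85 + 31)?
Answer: 8324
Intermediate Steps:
(-5965 + 13013) + 11*(85 + 31) = 7048 + 11*116 = 7048 + 1276 = 8324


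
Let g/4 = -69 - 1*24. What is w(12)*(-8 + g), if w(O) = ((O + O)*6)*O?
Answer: -656640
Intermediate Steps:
w(O) = 12*O**2 (w(O) = ((2*O)*6)*O = (12*O)*O = 12*O**2)
g = -372 (g = 4*(-69 - 1*24) = 4*(-69 - 24) = 4*(-93) = -372)
w(12)*(-8 + g) = (12*12**2)*(-8 - 372) = (12*144)*(-380) = 1728*(-380) = -656640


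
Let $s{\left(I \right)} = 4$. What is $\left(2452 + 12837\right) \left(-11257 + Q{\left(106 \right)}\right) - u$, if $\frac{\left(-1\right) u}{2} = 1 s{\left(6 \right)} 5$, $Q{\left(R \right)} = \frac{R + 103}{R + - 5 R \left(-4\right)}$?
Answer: $- \frac{383109731257}{2226} \approx -1.7211 \cdot 10^{8}$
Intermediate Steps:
$Q{\left(R \right)} = \frac{103 + R}{21 R}$ ($Q{\left(R \right)} = \frac{103 + R}{R + 20 R} = \frac{103 + R}{21 R}$)
$u = -40$ ($u = - 2 \cdot 1 \cdot 4 \cdot 5 = - 2 \cdot 4 \cdot 5 = \left(-2\right) 20 = -40$)
$\left(2452 + 12837\right) \left(-11257 + Q{\left(106 \right)}\right) - u = \left(2452 + 12837\right) \left(-11257 + \frac{103 + 106}{21 \cdot 106}\right) - -40 = 15289 \left(-11257 + \frac{1}{21} \cdot \frac{1}{106} \cdot 209\right) + 40 = 15289 \left(-11257 + \frac{209}{2226}\right) + 40 = 15289 \left(- \frac{25057873}{2226}\right) + 40 = - \frac{383109820297}{2226} + 40 = - \frac{383109731257}{2226}$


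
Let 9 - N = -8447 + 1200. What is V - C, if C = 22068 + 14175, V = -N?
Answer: -43499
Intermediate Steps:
N = 7256 (N = 9 - (-8447 + 1200) = 9 - 1*(-7247) = 9 + 7247 = 7256)
V = -7256 (V = -1*7256 = -7256)
C = 36243
V - C = -7256 - 1*36243 = -7256 - 36243 = -43499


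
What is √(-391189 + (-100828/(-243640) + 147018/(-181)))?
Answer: I*√47645440523016185130/11024710 ≈ 626.1*I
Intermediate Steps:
√(-391189 + (-100828/(-243640) + 147018/(-181))) = √(-391189 + (-100828*(-1/243640) + 147018*(-1/181))) = √(-391189 + (25207/60910 - 147018/181)) = √(-391189 - 8950303913/11024710) = √(-4321695584103/11024710) = I*√47645440523016185130/11024710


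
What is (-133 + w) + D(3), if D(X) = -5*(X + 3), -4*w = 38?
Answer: -345/2 ≈ -172.50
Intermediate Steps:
w = -19/2 (w = -¼*38 = -19/2 ≈ -9.5000)
D(X) = -15 - 5*X (D(X) = -5*(3 + X) = -15 - 5*X)
(-133 + w) + D(3) = (-133 - 19/2) + (-15 - 5*3) = -285/2 + (-15 - 15) = -285/2 - 30 = -345/2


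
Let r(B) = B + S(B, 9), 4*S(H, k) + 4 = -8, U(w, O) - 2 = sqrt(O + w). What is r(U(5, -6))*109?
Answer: -109 + 109*I ≈ -109.0 + 109.0*I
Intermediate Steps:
U(w, O) = 2 + sqrt(O + w)
S(H, k) = -3 (S(H, k) = -1 + (1/4)*(-8) = -1 - 2 = -3)
r(B) = -3 + B (r(B) = B - 3 = -3 + B)
r(U(5, -6))*109 = (-3 + (2 + sqrt(-6 + 5)))*109 = (-3 + (2 + sqrt(-1)))*109 = (-3 + (2 + I))*109 = (-1 + I)*109 = -109 + 109*I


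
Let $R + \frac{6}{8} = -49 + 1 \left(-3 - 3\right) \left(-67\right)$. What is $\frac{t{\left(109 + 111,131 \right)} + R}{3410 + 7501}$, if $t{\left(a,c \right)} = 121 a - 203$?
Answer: $\frac{107077}{43644} \approx 2.4534$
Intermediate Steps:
$t{\left(a,c \right)} = -203 + 121 a$
$R = \frac{1409}{4}$ ($R = - \frac{3}{4} - \left(49 - 1 \left(-3 - 3\right) \left(-67\right)\right) = - \frac{3}{4} - \left(49 - 1 \left(-6\right) \left(-67\right)\right) = - \frac{3}{4} - -353 = - \frac{3}{4} + \left(-49 + 402\right) = - \frac{3}{4} + 353 = \frac{1409}{4} \approx 352.25$)
$\frac{t{\left(109 + 111,131 \right)} + R}{3410 + 7501} = \frac{\left(-203 + 121 \left(109 + 111\right)\right) + \frac{1409}{4}}{3410 + 7501} = \frac{\left(-203 + 121 \cdot 220\right) + \frac{1409}{4}}{10911} = \left(\left(-203 + 26620\right) + \frac{1409}{4}\right) \frac{1}{10911} = \left(26417 + \frac{1409}{4}\right) \frac{1}{10911} = \frac{107077}{4} \cdot \frac{1}{10911} = \frac{107077}{43644}$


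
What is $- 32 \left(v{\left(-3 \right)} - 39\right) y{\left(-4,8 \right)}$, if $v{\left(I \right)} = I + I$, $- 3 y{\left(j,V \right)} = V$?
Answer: $-3840$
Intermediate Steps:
$y{\left(j,V \right)} = - \frac{V}{3}$
$v{\left(I \right)} = 2 I$
$- 32 \left(v{\left(-3 \right)} - 39\right) y{\left(-4,8 \right)} = - 32 \left(2 \left(-3\right) - 39\right) \left(\left(- \frac{1}{3}\right) 8\right) = - 32 \left(-6 - 39\right) \left(- \frac{8}{3}\right) = - 32 \left(\left(-45\right) \left(- \frac{8}{3}\right)\right) = \left(-32\right) 120 = -3840$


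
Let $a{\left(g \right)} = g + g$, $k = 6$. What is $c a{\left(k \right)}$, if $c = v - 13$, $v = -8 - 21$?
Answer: $-504$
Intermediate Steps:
$v = -29$
$a{\left(g \right)} = 2 g$
$c = -42$ ($c = -29 - 13 = -42$)
$c a{\left(k \right)} = - 42 \cdot 2 \cdot 6 = \left(-42\right) 12 = -504$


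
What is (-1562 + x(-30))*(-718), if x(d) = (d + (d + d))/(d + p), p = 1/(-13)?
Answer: 437672696/391 ≈ 1.1194e+6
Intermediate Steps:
p = -1/13 (p = 1*(-1/13) = -1/13 ≈ -0.076923)
x(d) = 3*d/(-1/13 + d) (x(d) = (d + (d + d))/(d - 1/13) = (d + 2*d)/(-1/13 + d) = (3*d)/(-1/13 + d) = 3*d/(-1/13 + d))
(-1562 + x(-30))*(-718) = (-1562 + 39*(-30)/(-1 + 13*(-30)))*(-718) = (-1562 + 39*(-30)/(-1 - 390))*(-718) = (-1562 + 39*(-30)/(-391))*(-718) = (-1562 + 39*(-30)*(-1/391))*(-718) = (-1562 + 1170/391)*(-718) = -609572/391*(-718) = 437672696/391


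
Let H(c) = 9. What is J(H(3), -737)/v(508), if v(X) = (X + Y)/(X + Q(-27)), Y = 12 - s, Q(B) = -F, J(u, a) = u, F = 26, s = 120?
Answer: 2169/200 ≈ 10.845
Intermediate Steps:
Q(B) = -26 (Q(B) = -1*26 = -26)
Y = -108 (Y = 12 - 1*120 = 12 - 120 = -108)
v(X) = (-108 + X)/(-26 + X) (v(X) = (X - 108)/(X - 26) = (-108 + X)/(-26 + X))
J(H(3), -737)/v(508) = 9/(((-108 + 508)/(-26 + 508))) = 9/((400/482)) = 9/(((1/482)*400)) = 9/(200/241) = 9*(241/200) = 2169/200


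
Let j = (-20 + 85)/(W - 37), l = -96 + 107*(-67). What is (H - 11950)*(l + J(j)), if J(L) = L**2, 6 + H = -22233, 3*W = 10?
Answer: 2532455813360/10201 ≈ 2.4826e+8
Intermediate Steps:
W = 10/3 (W = (1/3)*10 = 10/3 ≈ 3.3333)
l = -7265 (l = -96 - 7169 = -7265)
H = -22239 (H = -6 - 22233 = -22239)
j = -195/101 (j = (-20 + 85)/(10/3 - 37) = 65/(-101/3) = 65*(-3/101) = -195/101 ≈ -1.9307)
(H - 11950)*(l + J(j)) = (-22239 - 11950)*(-7265 + (-195/101)**2) = -34189*(-7265 + 38025/10201) = -34189*(-74072240/10201) = 2532455813360/10201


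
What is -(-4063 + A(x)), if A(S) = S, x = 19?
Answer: 4044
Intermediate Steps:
-(-4063 + A(x)) = -(-4063 + 19) = -1*(-4044) = 4044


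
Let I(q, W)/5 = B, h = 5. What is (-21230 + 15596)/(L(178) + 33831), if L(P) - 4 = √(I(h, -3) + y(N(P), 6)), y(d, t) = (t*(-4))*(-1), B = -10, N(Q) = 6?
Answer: -63542130/381602417 + 1878*I*√26/381602417 ≈ -0.16651 + 2.5094e-5*I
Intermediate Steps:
y(d, t) = 4*t (y(d, t) = -4*t*(-1) = 4*t)
I(q, W) = -50 (I(q, W) = 5*(-10) = -50)
L(P) = 4 + I*√26 (L(P) = 4 + √(-50 + 4*6) = 4 + √(-50 + 24) = 4 + √(-26) = 4 + I*√26)
(-21230 + 15596)/(L(178) + 33831) = (-21230 + 15596)/((4 + I*√26) + 33831) = -5634/(33835 + I*√26)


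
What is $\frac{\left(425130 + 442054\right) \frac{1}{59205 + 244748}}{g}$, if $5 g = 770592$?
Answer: $\frac{270995}{14638984386} \approx 1.8512 \cdot 10^{-5}$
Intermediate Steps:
$g = \frac{770592}{5}$ ($g = \frac{1}{5} \cdot 770592 = \frac{770592}{5} \approx 1.5412 \cdot 10^{5}$)
$\frac{\left(425130 + 442054\right) \frac{1}{59205 + 244748}}{g} = \frac{\left(425130 + 442054\right) \frac{1}{59205 + 244748}}{\frac{770592}{5}} = \frac{867184}{303953} \cdot \frac{5}{770592} = \frac{270995}{14638984386}$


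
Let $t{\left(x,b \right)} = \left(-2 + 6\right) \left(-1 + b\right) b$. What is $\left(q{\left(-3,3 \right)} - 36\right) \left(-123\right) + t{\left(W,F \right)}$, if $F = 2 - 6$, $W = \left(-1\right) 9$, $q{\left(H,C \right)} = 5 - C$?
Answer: $4262$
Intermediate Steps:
$W = -9$
$F = -4$ ($F = 2 - 6 = -4$)
$t{\left(x,b \right)} = b \left(-4 + 4 b\right)$ ($t{\left(x,b \right)} = 4 \left(-1 + b\right) b = \left(-4 + 4 b\right) b = b \left(-4 + 4 b\right)$)
$\left(q{\left(-3,3 \right)} - 36\right) \left(-123\right) + t{\left(W,F \right)} = \left(\left(5 - 3\right) - 36\right) \left(-123\right) + 4 \left(-4\right) \left(-1 - 4\right) = \left(\left(5 - 3\right) - 36\right) \left(-123\right) + 4 \left(-4\right) \left(-5\right) = \left(2 - 36\right) \left(-123\right) + 80 = \left(-34\right) \left(-123\right) + 80 = 4182 + 80 = 4262$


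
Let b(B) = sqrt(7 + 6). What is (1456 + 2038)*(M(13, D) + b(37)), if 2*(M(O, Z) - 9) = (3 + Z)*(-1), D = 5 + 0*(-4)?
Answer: 17470 + 3494*sqrt(13) ≈ 30068.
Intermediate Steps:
D = 5 (D = 5 + 0 = 5)
M(O, Z) = 15/2 - Z/2 (M(O, Z) = 9 + ((3 + Z)*(-1))/2 = 9 + (-3 - Z)/2 = 9 + (-3/2 - Z/2) = 15/2 - Z/2)
b(B) = sqrt(13)
(1456 + 2038)*(M(13, D) + b(37)) = (1456 + 2038)*((15/2 - 1/2*5) + sqrt(13)) = 3494*((15/2 - 5/2) + sqrt(13)) = 3494*(5 + sqrt(13)) = 17470 + 3494*sqrt(13)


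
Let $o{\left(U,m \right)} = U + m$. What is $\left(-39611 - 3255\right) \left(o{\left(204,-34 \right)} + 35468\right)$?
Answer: $-1527658508$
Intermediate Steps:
$\left(-39611 - 3255\right) \left(o{\left(204,-34 \right)} + 35468\right) = \left(-39611 - 3255\right) \left(\left(204 - 34\right) + 35468\right) = - 42866 \left(170 + 35468\right) = \left(-42866\right) 35638 = -1527658508$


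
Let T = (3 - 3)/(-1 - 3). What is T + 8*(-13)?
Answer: -104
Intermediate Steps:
T = 0 (T = 0/(-4) = 0*(-¼) = 0)
T + 8*(-13) = 0 + 8*(-13) = 0 - 104 = -104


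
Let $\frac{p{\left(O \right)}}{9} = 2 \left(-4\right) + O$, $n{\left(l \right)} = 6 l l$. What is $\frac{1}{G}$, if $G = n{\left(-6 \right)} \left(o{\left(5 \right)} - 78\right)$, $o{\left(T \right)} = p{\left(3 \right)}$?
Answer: $- \frac{1}{26568} \approx -3.7639 \cdot 10^{-5}$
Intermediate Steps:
$n{\left(l \right)} = 6 l^{2}$
$p{\left(O \right)} = -72 + 9 O$ ($p{\left(O \right)} = 9 \left(2 \left(-4\right) + O\right) = 9 \left(-8 + O\right) = -72 + 9 O$)
$o{\left(T \right)} = -45$ ($o{\left(T \right)} = -72 + 9 \cdot 3 = -72 + 27 = -45$)
$G = -26568$ ($G = 6 \left(-6\right)^{2} \left(-45 - 78\right) = 6 \cdot 36 \left(-123\right) = 216 \left(-123\right) = -26568$)
$\frac{1}{G} = \frac{1}{-26568} = - \frac{1}{26568}$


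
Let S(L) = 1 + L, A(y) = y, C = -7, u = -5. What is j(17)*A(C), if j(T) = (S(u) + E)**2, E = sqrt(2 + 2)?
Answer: -28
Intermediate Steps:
E = 2 (E = sqrt(4) = 2)
j(T) = 4 (j(T) = ((1 - 5) + 2)**2 = (-4 + 2)**2 = (-2)**2 = 4)
j(17)*A(C) = 4*(-7) = -28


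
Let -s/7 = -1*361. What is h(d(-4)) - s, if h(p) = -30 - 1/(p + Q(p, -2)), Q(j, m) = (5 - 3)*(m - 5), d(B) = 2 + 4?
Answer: -20455/8 ≈ -2556.9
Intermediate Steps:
d(B) = 6
s = 2527 (s = -(-7)*361 = -7*(-361) = 2527)
Q(j, m) = -10 + 2*m (Q(j, m) = 2*(-5 + m) = -10 + 2*m)
h(p) = -30 - 1/(-14 + p) (h(p) = -30 - 1/(p + (-10 + 2*(-2))) = -30 - 1/(p + (-10 - 4)) = -30 - 1/(p - 14) = -30 - 1/(-14 + p))
h(d(-4)) - s = (419 - 30*6)/(-14 + 6) - 1*2527 = (419 - 180)/(-8) - 2527 = -⅛*239 - 2527 = -239/8 - 2527 = -20455/8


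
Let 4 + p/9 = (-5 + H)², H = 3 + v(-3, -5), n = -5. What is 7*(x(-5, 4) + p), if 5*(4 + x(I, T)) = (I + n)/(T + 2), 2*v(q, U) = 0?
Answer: -91/3 ≈ -30.333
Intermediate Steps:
v(q, U) = 0 (v(q, U) = (½)*0 = 0)
H = 3 (H = 3 + 0 = 3)
x(I, T) = -4 + (-5 + I)/(5*(2 + T)) (x(I, T) = -4 + ((I - 5)/(T + 2))/5 = -4 + ((-5 + I)/(2 + T))/5 = -4 + (-5 + I)/(5*(2 + T)))
p = 0 (p = -36 + 9*(-5 + 3)² = -36 + 9*(-2)² = -36 + 9*4 = -36 + 36 = 0)
7*(x(-5, 4) + p) = 7*((-45 - 5 - 20*4)/(5*(2 + 4)) + 0) = 7*((⅕)*(-45 - 5 - 80)/6 + 0) = 7*((⅕)*(⅙)*(-130) + 0) = 7*(-13/3 + 0) = 7*(-13/3) = -91/3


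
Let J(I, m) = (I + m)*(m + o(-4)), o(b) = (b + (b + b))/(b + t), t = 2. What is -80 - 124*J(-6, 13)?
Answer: -16572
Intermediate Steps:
o(b) = 3*b/(2 + b) (o(b) = (b + (b + b))/(b + 2) = (b + 2*b)/(2 + b) = (3*b)/(2 + b) = 3*b/(2 + b))
J(I, m) = (6 + m)*(I + m) (J(I, m) = (I + m)*(m + 3*(-4)/(2 - 4)) = (I + m)*(m + 3*(-4)/(-2)) = (I + m)*(m + 3*(-4)*(-½)) = (I + m)*(m + 6) = (I + m)*(6 + m) = (6 + m)*(I + m))
-80 - 124*J(-6, 13) = -80 - 124*(13² + 6*(-6) + 6*13 - 6*13) = -80 - 124*(169 - 36 + 78 - 78) = -80 - 124*133 = -80 - 16492 = -16572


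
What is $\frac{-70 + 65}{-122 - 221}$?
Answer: $\frac{5}{343} \approx 0.014577$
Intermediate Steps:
$\frac{-70 + 65}{-122 - 221} = - \frac{5}{-343} = \left(-5\right) \left(- \frac{1}{343}\right) = \frac{5}{343}$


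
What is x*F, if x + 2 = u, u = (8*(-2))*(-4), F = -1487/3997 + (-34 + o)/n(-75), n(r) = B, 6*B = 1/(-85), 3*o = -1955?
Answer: 86657985466/3997 ≈ 2.1681e+7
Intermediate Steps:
o = -1955/3 (o = (⅓)*(-1955) = -1955/3 ≈ -651.67)
B = -1/510 (B = (⅙)/(-85) = (⅙)*(-1/85) = -1/510 ≈ -0.0019608)
n(r) = -1/510
F = 1397709443/3997 (F = -1487/3997 + (-34 - 1955/3)/(-1/510) = -1487*1/3997 - 2057/3*(-510) = -1487/3997 + 349690 = 1397709443/3997 ≈ 3.4969e+5)
u = 64 (u = -16*(-4) = 64)
x = 62 (x = -2 + 64 = 62)
x*F = 62*(1397709443/3997) = 86657985466/3997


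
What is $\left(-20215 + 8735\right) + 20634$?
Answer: $9154$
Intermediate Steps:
$\left(-20215 + 8735\right) + 20634 = -11480 + 20634 = 9154$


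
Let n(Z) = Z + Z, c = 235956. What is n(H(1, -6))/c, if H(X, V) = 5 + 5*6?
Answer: 5/16854 ≈ 0.00029667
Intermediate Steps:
H(X, V) = 35 (H(X, V) = 5 + 30 = 35)
n(Z) = 2*Z
n(H(1, -6))/c = (2*35)/235956 = 70*(1/235956) = 5/16854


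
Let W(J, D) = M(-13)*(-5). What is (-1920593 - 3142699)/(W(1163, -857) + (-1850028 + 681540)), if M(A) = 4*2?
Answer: 1265823/292132 ≈ 4.3331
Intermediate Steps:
M(A) = 8
W(J, D) = -40 (W(J, D) = 8*(-5) = -40)
(-1920593 - 3142699)/(W(1163, -857) + (-1850028 + 681540)) = (-1920593 - 3142699)/(-40 + (-1850028 + 681540)) = -5063292/(-40 - 1168488) = -5063292/(-1168528) = -5063292*(-1/1168528) = 1265823/292132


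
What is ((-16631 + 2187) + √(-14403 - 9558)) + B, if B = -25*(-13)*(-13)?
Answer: -18669 + 7*I*√489 ≈ -18669.0 + 154.79*I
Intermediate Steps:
B = -4225 (B = 325*(-13) = -4225)
((-16631 + 2187) + √(-14403 - 9558)) + B = ((-16631 + 2187) + √(-14403 - 9558)) - 4225 = (-14444 + √(-23961)) - 4225 = (-14444 + 7*I*√489) - 4225 = -18669 + 7*I*√489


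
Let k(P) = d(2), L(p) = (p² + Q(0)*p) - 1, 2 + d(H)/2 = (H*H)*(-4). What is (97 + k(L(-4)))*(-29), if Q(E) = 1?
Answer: -1769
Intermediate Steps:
d(H) = -4 - 8*H² (d(H) = -4 + 2*((H*H)*(-4)) = -4 + 2*(H²*(-4)) = -4 + 2*(-4*H²) = -4 - 8*H²)
L(p) = -1 + p + p² (L(p) = (p² + 1*p) - 1 = (p² + p) - 1 = (p + p²) - 1 = -1 + p + p²)
k(P) = -36 (k(P) = -4 - 8*2² = -4 - 8*4 = -4 - 32 = -36)
(97 + k(L(-4)))*(-29) = (97 - 36)*(-29) = 61*(-29) = -1769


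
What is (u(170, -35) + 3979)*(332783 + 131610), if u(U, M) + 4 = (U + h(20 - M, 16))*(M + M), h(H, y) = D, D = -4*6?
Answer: -2900134285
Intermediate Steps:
D = -24
h(H, y) = -24
u(U, M) = -4 + 2*M*(-24 + U) (u(U, M) = -4 + (U - 24)*(M + M) = -4 + (-24 + U)*(2*M) = -4 + 2*M*(-24 + U))
(u(170, -35) + 3979)*(332783 + 131610) = ((-4 - 48*(-35) + 2*(-35)*170) + 3979)*(332783 + 131610) = ((-4 + 1680 - 11900) + 3979)*464393 = (-10224 + 3979)*464393 = -6245*464393 = -2900134285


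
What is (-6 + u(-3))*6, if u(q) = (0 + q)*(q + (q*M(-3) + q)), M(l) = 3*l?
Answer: -414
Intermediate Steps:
u(q) = -7*q² (u(q) = (0 + q)*(q + (q*(3*(-3)) + q)) = q*(q + (q*(-9) + q)) = q*(q + (-9*q + q)) = q*(q - 8*q) = q*(-7*q) = -7*q²)
(-6 + u(-3))*6 = (-6 - 7*(-3)²)*6 = (-6 - 7*9)*6 = (-6 - 63)*6 = -69*6 = -414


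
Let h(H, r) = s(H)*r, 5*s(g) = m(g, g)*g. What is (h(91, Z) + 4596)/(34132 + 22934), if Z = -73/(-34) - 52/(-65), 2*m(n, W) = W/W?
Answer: 2619597/32337400 ≈ 0.081008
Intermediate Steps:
m(n, W) = ½ (m(n, W) = (W/W)/2 = (½)*1 = ½)
Z = 501/170 (Z = -73*(-1/34) - 52*(-1/65) = 73/34 + ⅘ = 501/170 ≈ 2.9471)
s(g) = g/10 (s(g) = (g/2)/5 = g/10)
h(H, r) = H*r/10 (h(H, r) = (H/10)*r = H*r/10)
(h(91, Z) + 4596)/(34132 + 22934) = ((⅒)*91*(501/170) + 4596)/(34132 + 22934) = (45591/1700 + 4596)/57066 = (7858791/1700)*(1/57066) = 2619597/32337400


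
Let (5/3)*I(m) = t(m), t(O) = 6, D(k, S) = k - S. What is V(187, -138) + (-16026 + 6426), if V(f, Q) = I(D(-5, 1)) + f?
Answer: -47047/5 ≈ -9409.4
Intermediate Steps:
I(m) = 18/5 (I(m) = (⅗)*6 = 18/5)
V(f, Q) = 18/5 + f
V(187, -138) + (-16026 + 6426) = (18/5 + 187) + (-16026 + 6426) = 953/5 - 9600 = -47047/5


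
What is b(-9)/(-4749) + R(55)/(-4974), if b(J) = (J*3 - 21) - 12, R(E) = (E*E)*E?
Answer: -263272145/7873842 ≈ -33.436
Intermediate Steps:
R(E) = E³ (R(E) = E²*E = E³)
b(J) = -33 + 3*J (b(J) = (3*J - 21) - 12 = (-21 + 3*J) - 12 = -33 + 3*J)
b(-9)/(-4749) + R(55)/(-4974) = (-33 + 3*(-9))/(-4749) + 55³/(-4974) = (-33 - 27)*(-1/4749) + 166375*(-1/4974) = -60*(-1/4749) - 166375/4974 = 20/1583 - 166375/4974 = -263272145/7873842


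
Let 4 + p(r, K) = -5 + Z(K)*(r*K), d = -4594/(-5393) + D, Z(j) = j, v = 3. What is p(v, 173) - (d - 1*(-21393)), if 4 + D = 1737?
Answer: 359449642/5393 ≈ 66651.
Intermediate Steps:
D = 1733 (D = -4 + 1737 = 1733)
d = 9350663/5393 (d = -4594/(-5393) + 1733 = -4594*(-1/5393) + 1733 = 4594/5393 + 1733 = 9350663/5393 ≈ 1733.9)
p(r, K) = -9 + r*K**2 (p(r, K) = -4 + (-5 + K*(r*K)) = -4 + (-5 + K*(K*r)) = -4 + (-5 + r*K**2) = -9 + r*K**2)
p(v, 173) - (d - 1*(-21393)) = (-9 + 3*173**2) - (9350663/5393 - 1*(-21393)) = (-9 + 3*29929) - (9350663/5393 + 21393) = (-9 + 89787) - 1*124723112/5393 = 89778 - 124723112/5393 = 359449642/5393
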